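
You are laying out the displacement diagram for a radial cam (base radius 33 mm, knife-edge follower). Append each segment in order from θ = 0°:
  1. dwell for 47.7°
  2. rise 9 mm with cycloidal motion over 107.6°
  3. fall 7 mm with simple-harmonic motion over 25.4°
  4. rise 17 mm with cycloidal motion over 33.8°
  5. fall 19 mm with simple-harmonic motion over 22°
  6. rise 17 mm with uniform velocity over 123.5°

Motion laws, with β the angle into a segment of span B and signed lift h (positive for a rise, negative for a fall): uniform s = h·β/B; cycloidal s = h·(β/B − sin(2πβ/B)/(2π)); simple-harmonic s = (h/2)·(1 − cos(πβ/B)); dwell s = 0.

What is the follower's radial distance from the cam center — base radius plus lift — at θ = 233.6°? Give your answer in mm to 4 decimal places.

seg 1 [0°–47.7°] dwell: s stays 0.0000
seg 2 [47.7°–155.3°] cycloidal, h=9: full span → s += 9 → s = 9.0000
seg 3 [155.3°–180.7°] simple-harmonic, h=-7: full span → s += -7 → s = 2.0000
seg 4 [180.7°–214.5°] cycloidal, h=17: full span → s += 17 → s = 19.0000
seg 5 [214.5°–236.5°] simple-harmonic, h=-19: θ=233.6° here. β=19.1, B=22. -19/2·(1 − cos(π·0.8682)) = -18.1970 → s = 0.8030
radial distance = base radius + s = 33 + 0.8030 = 33.8030

33.8030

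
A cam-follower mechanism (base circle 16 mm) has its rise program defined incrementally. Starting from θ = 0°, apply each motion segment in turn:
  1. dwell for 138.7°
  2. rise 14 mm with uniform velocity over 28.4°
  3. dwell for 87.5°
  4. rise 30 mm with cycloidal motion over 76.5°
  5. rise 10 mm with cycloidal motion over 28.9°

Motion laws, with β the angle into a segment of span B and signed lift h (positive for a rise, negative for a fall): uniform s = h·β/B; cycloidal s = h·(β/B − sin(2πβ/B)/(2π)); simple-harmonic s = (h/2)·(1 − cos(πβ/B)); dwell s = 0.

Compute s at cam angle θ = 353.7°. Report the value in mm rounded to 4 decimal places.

seg 1 [0°–138.7°] dwell: s stays 0.0000
seg 2 [138.7°–167.1°] uniform, h=14: full span → s += 14 → s = 14.0000
seg 3 [167.1°–254.6°] dwell: s stays 14.0000
seg 4 [254.6°–331.1°] cycloidal, h=30: full span → s += 30 → s = 44.0000
seg 5 [331.1°–360°] cycloidal, h=10: θ=353.7° here. β=22.6, B=28.9. 10·(0.7820 − sin(2π·0.7820)/(2π)) = 9.3795 → s = 53.3795

53.3795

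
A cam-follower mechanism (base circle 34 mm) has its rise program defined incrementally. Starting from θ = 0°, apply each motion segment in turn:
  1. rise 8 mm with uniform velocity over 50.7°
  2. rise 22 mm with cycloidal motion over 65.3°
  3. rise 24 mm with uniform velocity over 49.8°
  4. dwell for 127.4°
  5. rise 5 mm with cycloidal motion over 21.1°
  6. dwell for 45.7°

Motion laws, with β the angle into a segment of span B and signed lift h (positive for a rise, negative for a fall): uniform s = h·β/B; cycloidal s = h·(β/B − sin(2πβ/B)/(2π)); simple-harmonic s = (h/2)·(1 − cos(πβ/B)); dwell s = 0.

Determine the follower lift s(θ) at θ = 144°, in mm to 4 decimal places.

seg 1 [0°–50.7°] uniform, h=8: full span → s += 8 → s = 8.0000
seg 2 [50.7°–116°] cycloidal, h=22: full span → s += 22 → s = 30.0000
seg 3 [116°–165.8°] uniform, h=24: θ=144° here. β=28, B=49.8. 24·28/49.8 = 13.4940 → s = 43.4940

43.4940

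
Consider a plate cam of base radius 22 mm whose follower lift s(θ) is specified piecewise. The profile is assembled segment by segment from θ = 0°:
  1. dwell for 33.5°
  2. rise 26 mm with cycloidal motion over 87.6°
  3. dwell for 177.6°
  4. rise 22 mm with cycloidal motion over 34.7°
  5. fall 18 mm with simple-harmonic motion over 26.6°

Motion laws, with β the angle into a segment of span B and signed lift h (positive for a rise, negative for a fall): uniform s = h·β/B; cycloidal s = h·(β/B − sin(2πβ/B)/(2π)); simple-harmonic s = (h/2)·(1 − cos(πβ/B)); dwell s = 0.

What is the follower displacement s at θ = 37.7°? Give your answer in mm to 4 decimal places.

seg 1 [0°–33.5°] dwell: s stays 0.0000
seg 2 [33.5°–121.1°] cycloidal, h=26: θ=37.7° here. β=4.2, B=87.6. 26·(0.0479 − sin(2π·0.0479)/(2π)) = 0.0188 → s = 0.0188

0.0188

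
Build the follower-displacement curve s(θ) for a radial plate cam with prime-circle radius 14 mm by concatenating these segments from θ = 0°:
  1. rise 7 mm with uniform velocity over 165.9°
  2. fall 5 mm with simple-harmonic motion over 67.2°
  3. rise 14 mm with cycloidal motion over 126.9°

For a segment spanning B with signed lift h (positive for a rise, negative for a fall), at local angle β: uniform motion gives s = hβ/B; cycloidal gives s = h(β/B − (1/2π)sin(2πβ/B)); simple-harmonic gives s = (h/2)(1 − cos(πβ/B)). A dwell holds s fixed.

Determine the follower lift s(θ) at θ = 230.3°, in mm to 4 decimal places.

seg 1 [0°–165.9°] uniform, h=7: full span → s += 7 → s = 7.0000
seg 2 [165.9°–233.1°] simple-harmonic, h=-5: θ=230.3° here. β=64.4, B=67.2. -5/2·(1 − cos(π·0.9583)) = -4.9786 → s = 2.0214

2.0214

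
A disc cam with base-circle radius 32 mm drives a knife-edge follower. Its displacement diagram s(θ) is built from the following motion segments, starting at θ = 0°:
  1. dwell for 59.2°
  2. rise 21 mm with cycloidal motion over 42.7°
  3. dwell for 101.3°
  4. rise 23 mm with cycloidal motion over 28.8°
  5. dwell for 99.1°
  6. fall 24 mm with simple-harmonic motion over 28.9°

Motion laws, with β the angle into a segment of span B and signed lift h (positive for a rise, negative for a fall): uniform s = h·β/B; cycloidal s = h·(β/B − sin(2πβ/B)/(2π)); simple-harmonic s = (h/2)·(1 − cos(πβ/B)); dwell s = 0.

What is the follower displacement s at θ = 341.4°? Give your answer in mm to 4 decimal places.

seg 1 [0°–59.2°] dwell: s stays 0.0000
seg 2 [59.2°–101.9°] cycloidal, h=21: full span → s += 21 → s = 21.0000
seg 3 [101.9°–203.2°] dwell: s stays 21.0000
seg 4 [203.2°–232°] cycloidal, h=23: full span → s += 23 → s = 44.0000
seg 5 [232°–331.1°] dwell: s stays 44.0000
seg 6 [331.1°–360°] simple-harmonic, h=-24: θ=341.4° here. β=10.3, B=28.9. -24/2·(1 − cos(π·0.3564)) = -6.7682 → s = 37.2318

37.2318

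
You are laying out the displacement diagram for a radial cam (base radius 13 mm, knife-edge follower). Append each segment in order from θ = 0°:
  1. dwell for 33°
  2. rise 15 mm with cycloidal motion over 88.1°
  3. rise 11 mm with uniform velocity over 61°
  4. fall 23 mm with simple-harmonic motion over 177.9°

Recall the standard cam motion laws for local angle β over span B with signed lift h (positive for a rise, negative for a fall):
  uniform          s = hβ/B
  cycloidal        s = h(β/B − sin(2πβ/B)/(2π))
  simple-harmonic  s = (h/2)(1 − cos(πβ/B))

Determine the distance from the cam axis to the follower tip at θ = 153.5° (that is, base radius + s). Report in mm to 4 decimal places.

seg 1 [0°–33°] dwell: s stays 0.0000
seg 2 [33°–121.1°] cycloidal, h=15: full span → s += 15 → s = 15.0000
seg 3 [121.1°–182.1°] uniform, h=11: θ=153.5° here. β=32.4, B=61. 11·32.4/61 = 5.8426 → s = 20.8426
radial distance = base radius + s = 13 + 20.8426 = 33.8426

33.8426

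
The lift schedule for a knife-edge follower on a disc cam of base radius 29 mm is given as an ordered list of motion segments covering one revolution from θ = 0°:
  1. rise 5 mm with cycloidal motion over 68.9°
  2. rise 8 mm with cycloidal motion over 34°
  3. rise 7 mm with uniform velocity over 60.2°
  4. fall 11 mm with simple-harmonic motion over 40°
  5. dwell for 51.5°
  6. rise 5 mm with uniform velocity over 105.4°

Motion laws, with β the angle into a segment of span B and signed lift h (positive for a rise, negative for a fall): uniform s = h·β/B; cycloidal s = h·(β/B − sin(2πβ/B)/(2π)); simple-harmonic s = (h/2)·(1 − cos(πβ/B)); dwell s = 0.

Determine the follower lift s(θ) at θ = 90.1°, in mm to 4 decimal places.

seg 1 [0°–68.9°] cycloidal, h=5: full span → s += 5 → s = 5.0000
seg 2 [68.9°–102.9°] cycloidal, h=8: θ=90.1° here. β=21.2, B=34. 8·(0.6235 − sin(2π·0.6235)/(2π)) = 5.8802 → s = 10.8802

10.8802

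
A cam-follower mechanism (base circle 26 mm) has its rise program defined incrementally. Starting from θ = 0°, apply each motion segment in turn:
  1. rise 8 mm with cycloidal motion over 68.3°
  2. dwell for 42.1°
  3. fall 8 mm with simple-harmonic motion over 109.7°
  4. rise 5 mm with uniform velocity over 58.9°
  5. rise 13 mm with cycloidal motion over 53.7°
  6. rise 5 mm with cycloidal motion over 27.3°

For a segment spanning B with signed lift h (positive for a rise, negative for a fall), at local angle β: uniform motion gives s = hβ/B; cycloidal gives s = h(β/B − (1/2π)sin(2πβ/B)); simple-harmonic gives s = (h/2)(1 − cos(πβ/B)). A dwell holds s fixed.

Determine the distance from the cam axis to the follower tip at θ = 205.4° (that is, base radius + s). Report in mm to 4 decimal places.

seg 1 [0°–68.3°] cycloidal, h=8: full span → s += 8 → s = 8.0000
seg 2 [68.3°–110.4°] dwell: s stays 8.0000
seg 3 [110.4°–220.1°] simple-harmonic, h=-8: θ=205.4° here. β=95, B=109.7. -8/2·(1 − cos(π·0.8660)) = -7.6508 → s = 0.3492
radial distance = base radius + s = 26 + 0.3492 = 26.3492

26.3492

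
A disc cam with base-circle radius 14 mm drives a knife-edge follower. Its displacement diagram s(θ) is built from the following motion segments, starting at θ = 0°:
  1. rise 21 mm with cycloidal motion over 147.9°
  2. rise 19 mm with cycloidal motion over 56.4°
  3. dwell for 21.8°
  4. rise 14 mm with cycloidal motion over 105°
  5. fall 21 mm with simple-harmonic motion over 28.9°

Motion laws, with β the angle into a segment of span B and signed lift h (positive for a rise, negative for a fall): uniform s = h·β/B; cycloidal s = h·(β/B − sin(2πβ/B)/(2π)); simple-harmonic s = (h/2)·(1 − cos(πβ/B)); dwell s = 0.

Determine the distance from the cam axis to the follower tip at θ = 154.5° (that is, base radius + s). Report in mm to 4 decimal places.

seg 1 [0°–147.9°] cycloidal, h=21: full span → s += 21 → s = 21.0000
seg 2 [147.9°–204.3°] cycloidal, h=19: θ=154.5° here. β=6.6, B=56.4. 19·(0.1170 − sin(2π·0.1170)/(2π)) = 0.1950 → s = 21.1950
radial distance = base radius + s = 14 + 21.1950 = 35.1950

35.1950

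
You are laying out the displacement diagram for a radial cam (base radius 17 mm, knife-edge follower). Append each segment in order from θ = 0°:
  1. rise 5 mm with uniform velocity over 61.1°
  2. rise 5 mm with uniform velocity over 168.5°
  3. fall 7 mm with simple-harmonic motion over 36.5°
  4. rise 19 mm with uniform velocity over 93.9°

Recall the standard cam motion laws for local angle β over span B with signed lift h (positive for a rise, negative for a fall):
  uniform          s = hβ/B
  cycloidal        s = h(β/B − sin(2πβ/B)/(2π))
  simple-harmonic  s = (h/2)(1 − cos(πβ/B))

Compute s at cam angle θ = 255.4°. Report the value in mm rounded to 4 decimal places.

seg 1 [0°–61.1°] uniform, h=5: full span → s += 5 → s = 5.0000
seg 2 [61.1°–229.6°] uniform, h=5: full span → s += 5 → s = 10.0000
seg 3 [229.6°–266.1°] simple-harmonic, h=-7: θ=255.4° here. β=25.8, B=36.5. -7/2·(1 − cos(π·0.7068)) = -5.6177 → s = 4.3823

4.3823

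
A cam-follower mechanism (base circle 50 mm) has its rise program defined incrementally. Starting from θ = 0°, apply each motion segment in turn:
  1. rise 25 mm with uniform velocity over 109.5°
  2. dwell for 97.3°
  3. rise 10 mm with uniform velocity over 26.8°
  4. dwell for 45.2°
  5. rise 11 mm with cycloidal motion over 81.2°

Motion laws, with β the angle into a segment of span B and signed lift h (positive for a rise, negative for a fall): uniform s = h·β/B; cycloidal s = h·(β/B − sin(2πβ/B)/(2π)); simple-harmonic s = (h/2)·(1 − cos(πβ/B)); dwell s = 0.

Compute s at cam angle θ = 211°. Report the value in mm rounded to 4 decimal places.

seg 1 [0°–109.5°] uniform, h=25: full span → s += 25 → s = 25.0000
seg 2 [109.5°–206.8°] dwell: s stays 25.0000
seg 3 [206.8°–233.6°] uniform, h=10: θ=211° here. β=4.2, B=26.8. 10·4.2/26.8 = 1.5672 → s = 26.5672

26.5672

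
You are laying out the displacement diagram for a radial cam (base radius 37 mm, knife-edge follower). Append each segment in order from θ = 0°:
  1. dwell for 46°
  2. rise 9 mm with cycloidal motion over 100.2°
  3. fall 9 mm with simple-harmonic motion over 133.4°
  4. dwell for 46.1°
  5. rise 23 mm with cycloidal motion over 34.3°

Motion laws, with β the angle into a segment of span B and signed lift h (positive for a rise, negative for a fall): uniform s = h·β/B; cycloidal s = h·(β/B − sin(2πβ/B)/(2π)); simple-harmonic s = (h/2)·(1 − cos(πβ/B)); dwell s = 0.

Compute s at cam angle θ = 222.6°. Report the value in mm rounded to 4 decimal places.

seg 1 [0°–46°] dwell: s stays 0.0000
seg 2 [46°–146.2°] cycloidal, h=9: full span → s += 9 → s = 9.0000
seg 3 [146.2°–279.6°] simple-harmonic, h=-9: θ=222.6° here. β=76.4, B=133.4. -9/2·(1 − cos(π·0.5727)) = -5.5190 → s = 3.4810

3.4810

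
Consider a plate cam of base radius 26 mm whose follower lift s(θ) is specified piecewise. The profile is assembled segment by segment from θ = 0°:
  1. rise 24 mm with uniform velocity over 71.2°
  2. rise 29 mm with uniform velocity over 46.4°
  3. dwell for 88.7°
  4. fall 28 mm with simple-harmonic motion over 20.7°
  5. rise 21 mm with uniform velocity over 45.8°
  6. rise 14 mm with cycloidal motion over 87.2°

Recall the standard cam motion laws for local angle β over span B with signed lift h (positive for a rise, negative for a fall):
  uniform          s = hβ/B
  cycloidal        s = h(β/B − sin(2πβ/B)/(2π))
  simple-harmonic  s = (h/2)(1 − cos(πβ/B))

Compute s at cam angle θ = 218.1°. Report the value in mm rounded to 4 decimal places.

seg 1 [0°–71.2°] uniform, h=24: full span → s += 24 → s = 24.0000
seg 2 [71.2°–117.6°] uniform, h=29: full span → s += 29 → s = 53.0000
seg 3 [117.6°–206.3°] dwell: s stays 53.0000
seg 4 [206.3°–227°] simple-harmonic, h=-28: θ=218.1° here. β=11.8, B=20.7. -28/2·(1 − cos(π·0.5700)) = -17.0561 → s = 35.9439

35.9439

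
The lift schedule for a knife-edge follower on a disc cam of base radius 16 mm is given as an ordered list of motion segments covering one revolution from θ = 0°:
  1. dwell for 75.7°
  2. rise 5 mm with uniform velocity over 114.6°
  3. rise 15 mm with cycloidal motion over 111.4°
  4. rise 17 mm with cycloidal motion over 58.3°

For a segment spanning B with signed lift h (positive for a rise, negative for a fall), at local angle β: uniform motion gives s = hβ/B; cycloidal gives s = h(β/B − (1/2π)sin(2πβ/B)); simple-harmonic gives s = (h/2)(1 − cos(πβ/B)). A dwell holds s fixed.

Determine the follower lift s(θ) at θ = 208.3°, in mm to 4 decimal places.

seg 1 [0°–75.7°] dwell: s stays 0.0000
seg 2 [75.7°–190.3°] uniform, h=5: full span → s += 5 → s = 5.0000
seg 3 [190.3°–301.7°] cycloidal, h=15: θ=208.3° here. β=18, B=111.4. 15·(0.1616 − sin(2π·0.1616)/(2π)) = 0.3954 → s = 5.3954

5.3954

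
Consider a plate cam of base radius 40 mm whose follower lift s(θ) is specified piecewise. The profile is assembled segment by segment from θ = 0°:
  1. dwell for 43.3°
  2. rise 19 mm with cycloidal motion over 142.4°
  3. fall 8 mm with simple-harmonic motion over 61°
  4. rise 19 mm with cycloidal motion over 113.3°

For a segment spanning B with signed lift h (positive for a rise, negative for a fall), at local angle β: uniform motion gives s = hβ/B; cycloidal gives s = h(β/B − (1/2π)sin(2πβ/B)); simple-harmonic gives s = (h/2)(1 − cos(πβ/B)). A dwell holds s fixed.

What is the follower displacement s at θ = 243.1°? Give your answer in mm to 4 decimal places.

seg 1 [0°–43.3°] dwell: s stays 0.0000
seg 2 [43.3°–185.7°] cycloidal, h=19: full span → s += 19 → s = 19.0000
seg 3 [185.7°–246.7°] simple-harmonic, h=-8: θ=243.1° here. β=57.4, B=61. -8/2·(1 − cos(π·0.9410)) = -7.9314 → s = 11.0686

11.0686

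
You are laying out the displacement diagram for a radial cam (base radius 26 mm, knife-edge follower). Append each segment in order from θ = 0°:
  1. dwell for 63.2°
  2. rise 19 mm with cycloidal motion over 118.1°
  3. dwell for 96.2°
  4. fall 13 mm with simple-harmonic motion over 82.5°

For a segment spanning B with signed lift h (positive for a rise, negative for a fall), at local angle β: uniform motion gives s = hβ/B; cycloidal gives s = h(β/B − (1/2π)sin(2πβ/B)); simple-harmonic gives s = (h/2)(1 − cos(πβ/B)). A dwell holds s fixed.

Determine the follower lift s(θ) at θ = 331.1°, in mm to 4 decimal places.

seg 1 [0°–63.2°] dwell: s stays 0.0000
seg 2 [63.2°–181.3°] cycloidal, h=19: full span → s += 19 → s = 19.0000
seg 3 [181.3°–277.5°] dwell: s stays 19.0000
seg 4 [277.5°–360°] simple-harmonic, h=-13: θ=331.1° here. β=53.6, B=82.5. -13/2·(1 − cos(π·0.6497)) = -9.4454 → s = 9.5546

9.5546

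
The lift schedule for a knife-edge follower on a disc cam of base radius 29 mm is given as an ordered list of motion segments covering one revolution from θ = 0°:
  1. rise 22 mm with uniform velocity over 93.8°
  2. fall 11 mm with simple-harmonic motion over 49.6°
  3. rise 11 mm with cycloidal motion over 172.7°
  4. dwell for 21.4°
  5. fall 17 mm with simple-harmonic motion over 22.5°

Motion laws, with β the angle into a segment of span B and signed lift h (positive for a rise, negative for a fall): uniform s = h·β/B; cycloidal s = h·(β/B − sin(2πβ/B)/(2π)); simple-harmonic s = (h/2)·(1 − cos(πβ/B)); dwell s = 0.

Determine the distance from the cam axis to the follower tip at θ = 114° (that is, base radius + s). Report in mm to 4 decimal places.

seg 1 [0°–93.8°] uniform, h=22: full span → s += 22 → s = 22.0000
seg 2 [93.8°–143.4°] simple-harmonic, h=-11: θ=114° here. β=20.2, B=49.6. -11/2·(1 − cos(π·0.4073)) = -3.9201 → s = 18.0799
radial distance = base radius + s = 29 + 18.0799 = 47.0799

47.0799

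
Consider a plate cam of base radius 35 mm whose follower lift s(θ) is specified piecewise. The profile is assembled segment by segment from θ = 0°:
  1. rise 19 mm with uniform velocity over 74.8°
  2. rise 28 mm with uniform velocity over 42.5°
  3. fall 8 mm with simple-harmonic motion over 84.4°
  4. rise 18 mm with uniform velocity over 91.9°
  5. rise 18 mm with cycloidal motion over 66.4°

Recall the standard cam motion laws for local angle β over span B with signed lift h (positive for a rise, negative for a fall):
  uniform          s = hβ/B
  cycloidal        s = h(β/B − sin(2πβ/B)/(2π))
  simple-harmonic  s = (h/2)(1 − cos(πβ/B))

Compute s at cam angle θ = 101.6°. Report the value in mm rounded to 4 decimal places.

seg 1 [0°–74.8°] uniform, h=19: full span → s += 19 → s = 19.0000
seg 2 [74.8°–117.3°] uniform, h=28: θ=101.6° here. β=26.8, B=42.5. 28·26.8/42.5 = 17.6565 → s = 36.6565

36.6565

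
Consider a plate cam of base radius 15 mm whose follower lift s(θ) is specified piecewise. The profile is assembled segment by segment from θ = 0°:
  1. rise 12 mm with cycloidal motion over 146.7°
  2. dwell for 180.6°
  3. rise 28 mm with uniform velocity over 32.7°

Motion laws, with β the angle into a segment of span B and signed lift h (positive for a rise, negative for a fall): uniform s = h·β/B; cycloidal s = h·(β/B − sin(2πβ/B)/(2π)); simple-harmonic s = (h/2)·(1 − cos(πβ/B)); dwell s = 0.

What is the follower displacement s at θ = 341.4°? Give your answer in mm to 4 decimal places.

seg 1 [0°–146.7°] cycloidal, h=12: full span → s += 12 → s = 12.0000
seg 2 [146.7°–327.3°] dwell: s stays 12.0000
seg 3 [327.3°–360°] uniform, h=28: θ=341.4° here. β=14.1, B=32.7. 28·14.1/32.7 = 12.0734 → s = 24.0734

24.0734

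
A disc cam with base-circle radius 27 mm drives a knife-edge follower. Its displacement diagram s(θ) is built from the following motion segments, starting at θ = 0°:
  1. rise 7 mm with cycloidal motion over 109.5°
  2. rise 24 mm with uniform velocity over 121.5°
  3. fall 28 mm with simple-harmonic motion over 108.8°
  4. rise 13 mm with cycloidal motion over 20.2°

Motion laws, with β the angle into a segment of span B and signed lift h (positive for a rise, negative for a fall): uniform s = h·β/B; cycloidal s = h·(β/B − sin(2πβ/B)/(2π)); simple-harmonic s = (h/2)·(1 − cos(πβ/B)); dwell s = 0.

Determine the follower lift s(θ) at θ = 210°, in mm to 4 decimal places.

seg 1 [0°–109.5°] cycloidal, h=7: full span → s += 7 → s = 7.0000
seg 2 [109.5°–231°] uniform, h=24: θ=210° here. β=100.5, B=121.5. 24·100.5/121.5 = 19.8519 → s = 26.8519

26.8519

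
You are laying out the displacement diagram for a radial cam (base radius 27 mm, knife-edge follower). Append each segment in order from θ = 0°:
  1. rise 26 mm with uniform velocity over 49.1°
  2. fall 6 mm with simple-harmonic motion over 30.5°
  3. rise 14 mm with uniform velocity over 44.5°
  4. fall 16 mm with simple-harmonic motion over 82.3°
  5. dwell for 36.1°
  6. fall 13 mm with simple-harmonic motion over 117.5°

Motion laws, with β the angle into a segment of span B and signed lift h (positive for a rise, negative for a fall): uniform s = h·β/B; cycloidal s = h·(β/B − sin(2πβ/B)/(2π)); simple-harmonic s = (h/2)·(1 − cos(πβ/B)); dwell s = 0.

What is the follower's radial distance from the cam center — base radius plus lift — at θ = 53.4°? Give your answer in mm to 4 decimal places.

seg 1 [0°–49.1°] uniform, h=26: full span → s += 26 → s = 26.0000
seg 2 [49.1°–79.6°] simple-harmonic, h=-6: θ=53.4° here. β=4.3, B=30.5. -6/2·(1 − cos(π·0.1410)) = -0.2895 → s = 25.7105
radial distance = base radius + s = 27 + 25.7105 = 52.7105

52.7105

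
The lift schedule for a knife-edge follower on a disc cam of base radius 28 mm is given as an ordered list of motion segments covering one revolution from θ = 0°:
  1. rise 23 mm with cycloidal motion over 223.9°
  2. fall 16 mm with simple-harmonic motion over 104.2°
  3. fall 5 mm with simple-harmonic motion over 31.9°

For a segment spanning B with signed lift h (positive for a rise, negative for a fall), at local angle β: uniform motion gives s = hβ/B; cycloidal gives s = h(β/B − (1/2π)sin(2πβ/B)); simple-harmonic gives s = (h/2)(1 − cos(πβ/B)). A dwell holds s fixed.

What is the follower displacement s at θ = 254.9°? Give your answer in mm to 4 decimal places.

seg 1 [0°–223.9°] cycloidal, h=23: full span → s += 23 → s = 23.0000
seg 2 [223.9°–328.1°] simple-harmonic, h=-16: θ=254.9° here. β=31, B=104.2. -16/2·(1 − cos(π·0.2975)) = -3.2471 → s = 19.7529

19.7529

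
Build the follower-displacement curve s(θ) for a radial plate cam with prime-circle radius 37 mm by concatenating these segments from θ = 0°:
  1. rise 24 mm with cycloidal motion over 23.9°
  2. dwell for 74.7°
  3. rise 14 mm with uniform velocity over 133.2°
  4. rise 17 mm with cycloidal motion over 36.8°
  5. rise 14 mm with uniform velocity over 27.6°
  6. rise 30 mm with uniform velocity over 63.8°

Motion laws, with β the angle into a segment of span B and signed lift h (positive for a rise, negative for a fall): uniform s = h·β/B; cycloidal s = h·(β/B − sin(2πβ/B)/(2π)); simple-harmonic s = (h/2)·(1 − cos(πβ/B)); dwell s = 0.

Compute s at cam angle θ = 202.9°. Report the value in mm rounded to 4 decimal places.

seg 1 [0°–23.9°] cycloidal, h=24: full span → s += 24 → s = 24.0000
seg 2 [23.9°–98.6°] dwell: s stays 24.0000
seg 3 [98.6°–231.8°] uniform, h=14: θ=202.9° here. β=104.3, B=133.2. 14·104.3/133.2 = 10.9625 → s = 34.9625

34.9625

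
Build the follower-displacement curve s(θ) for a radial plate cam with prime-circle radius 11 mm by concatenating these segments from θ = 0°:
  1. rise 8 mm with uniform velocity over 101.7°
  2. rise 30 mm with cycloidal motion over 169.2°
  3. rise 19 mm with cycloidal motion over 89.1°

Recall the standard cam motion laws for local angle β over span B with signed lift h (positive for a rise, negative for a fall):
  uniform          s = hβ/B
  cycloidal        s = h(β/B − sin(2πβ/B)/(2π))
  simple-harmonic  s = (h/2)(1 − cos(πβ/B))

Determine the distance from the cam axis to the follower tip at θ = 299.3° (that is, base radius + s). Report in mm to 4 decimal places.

seg 1 [0°–101.7°] uniform, h=8: full span → s += 8 → s = 8.0000
seg 2 [101.7°–270.9°] cycloidal, h=30: full span → s += 30 → s = 38.0000
seg 3 [270.9°–360°] cycloidal, h=19: θ=299.3° here. β=28.4, B=89.1. 19·(0.3187 − sin(2π·0.3187)/(2π)) = 3.3099 → s = 41.3099
radial distance = base radius + s = 11 + 41.3099 = 52.3099

52.3099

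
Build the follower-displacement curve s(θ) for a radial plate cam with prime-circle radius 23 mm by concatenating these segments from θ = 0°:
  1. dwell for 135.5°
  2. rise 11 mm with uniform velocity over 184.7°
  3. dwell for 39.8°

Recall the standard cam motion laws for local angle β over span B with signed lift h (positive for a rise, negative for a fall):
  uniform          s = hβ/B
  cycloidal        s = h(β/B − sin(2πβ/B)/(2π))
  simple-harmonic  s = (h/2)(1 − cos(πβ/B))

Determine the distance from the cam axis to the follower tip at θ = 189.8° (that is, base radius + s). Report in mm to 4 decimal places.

seg 1 [0°–135.5°] dwell: s stays 0.0000
seg 2 [135.5°–320.2°] uniform, h=11: θ=189.8° here. β=54.3, B=184.7. 11·54.3/184.7 = 3.2339 → s = 3.2339
radial distance = base radius + s = 23 + 3.2339 = 26.2339

26.2339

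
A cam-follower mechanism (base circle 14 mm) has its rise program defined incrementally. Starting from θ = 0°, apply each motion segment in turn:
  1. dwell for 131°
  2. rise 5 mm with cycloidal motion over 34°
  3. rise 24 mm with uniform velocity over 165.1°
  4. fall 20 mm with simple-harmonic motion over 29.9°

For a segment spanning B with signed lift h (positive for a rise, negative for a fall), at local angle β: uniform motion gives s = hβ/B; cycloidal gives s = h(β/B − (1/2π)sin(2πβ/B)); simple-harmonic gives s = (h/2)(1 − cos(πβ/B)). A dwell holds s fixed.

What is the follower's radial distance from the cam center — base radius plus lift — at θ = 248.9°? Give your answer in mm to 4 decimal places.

seg 1 [0°–131°] dwell: s stays 0.0000
seg 2 [131°–165°] cycloidal, h=5: full span → s += 5 → s = 5.0000
seg 3 [165°–330.1°] uniform, h=24: θ=248.9° here. β=83.9, B=165.1. 24·83.9/165.1 = 12.1962 → s = 17.1962
radial distance = base radius + s = 14 + 17.1962 = 31.1962

31.1962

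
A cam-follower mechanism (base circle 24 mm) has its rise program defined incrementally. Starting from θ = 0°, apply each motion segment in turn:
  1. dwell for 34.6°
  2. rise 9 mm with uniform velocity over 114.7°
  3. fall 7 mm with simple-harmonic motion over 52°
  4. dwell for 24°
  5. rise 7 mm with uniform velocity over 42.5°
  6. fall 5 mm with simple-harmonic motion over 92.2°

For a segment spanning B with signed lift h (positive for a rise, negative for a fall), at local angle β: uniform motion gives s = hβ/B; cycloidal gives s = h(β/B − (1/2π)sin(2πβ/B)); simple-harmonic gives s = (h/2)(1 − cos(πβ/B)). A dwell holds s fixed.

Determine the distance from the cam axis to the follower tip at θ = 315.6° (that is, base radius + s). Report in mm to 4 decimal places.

seg 1 [0°–34.6°] dwell: s stays 0.0000
seg 2 [34.6°–149.3°] uniform, h=9: full span → s += 9 → s = 9.0000
seg 3 [149.3°–201.3°] simple-harmonic, h=-7: full span → s += -7 → s = 2.0000
seg 4 [201.3°–225.3°] dwell: s stays 2.0000
seg 5 [225.3°–267.8°] uniform, h=7: full span → s += 7 → s = 9.0000
seg 6 [267.8°–360°] simple-harmonic, h=-5: θ=315.6° here. β=47.8, B=92.2. -5/2·(1 − cos(π·0.5184)) = -2.6447 → s = 6.3553
radial distance = base radius + s = 24 + 6.3553 = 30.3553

30.3553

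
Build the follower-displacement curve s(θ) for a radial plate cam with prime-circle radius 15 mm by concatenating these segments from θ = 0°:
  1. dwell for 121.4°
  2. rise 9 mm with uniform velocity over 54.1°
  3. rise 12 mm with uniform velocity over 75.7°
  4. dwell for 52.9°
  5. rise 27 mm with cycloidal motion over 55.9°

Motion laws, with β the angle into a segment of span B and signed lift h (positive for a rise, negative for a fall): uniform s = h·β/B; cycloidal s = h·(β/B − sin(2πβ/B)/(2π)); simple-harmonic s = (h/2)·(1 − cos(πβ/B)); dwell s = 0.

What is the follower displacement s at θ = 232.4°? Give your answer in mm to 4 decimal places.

seg 1 [0°–121.4°] dwell: s stays 0.0000
seg 2 [121.4°–175.5°] uniform, h=9: full span → s += 9 → s = 9.0000
seg 3 [175.5°–251.2°] uniform, h=12: θ=232.4° here. β=56.9, B=75.7. 12·56.9/75.7 = 9.0198 → s = 18.0198

18.0198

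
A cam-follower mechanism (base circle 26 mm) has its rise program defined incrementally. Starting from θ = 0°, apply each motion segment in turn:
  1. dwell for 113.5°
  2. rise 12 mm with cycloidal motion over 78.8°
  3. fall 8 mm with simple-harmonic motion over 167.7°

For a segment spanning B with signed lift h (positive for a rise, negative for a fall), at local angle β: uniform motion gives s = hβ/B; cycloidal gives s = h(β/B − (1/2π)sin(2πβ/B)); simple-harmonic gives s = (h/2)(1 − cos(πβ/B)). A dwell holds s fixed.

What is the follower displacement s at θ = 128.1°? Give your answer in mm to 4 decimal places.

seg 1 [0°–113.5°] dwell: s stays 0.0000
seg 2 [113.5°–192.3°] cycloidal, h=12: θ=128.1° here. β=14.6, B=78.8. 12·(0.1853 − sin(2π·0.1853)/(2π)) = 0.4692 → s = 0.4692

0.4692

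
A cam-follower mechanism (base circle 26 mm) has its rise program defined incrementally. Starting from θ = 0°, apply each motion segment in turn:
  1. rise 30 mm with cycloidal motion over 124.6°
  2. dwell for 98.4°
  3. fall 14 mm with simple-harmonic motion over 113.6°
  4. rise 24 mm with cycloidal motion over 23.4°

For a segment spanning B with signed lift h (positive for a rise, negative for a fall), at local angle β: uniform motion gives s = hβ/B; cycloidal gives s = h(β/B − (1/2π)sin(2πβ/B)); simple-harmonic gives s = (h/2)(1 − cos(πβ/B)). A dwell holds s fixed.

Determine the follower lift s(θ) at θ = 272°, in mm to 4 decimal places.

seg 1 [0°–124.6°] cycloidal, h=30: full span → s += 30 → s = 30.0000
seg 2 [124.6°–223°] dwell: s stays 30.0000
seg 3 [223°–336.6°] simple-harmonic, h=-14: θ=272° here. β=49, B=113.6. -14/2·(1 − cos(π·0.4313)) = -5.5017 → s = 24.4983

24.4983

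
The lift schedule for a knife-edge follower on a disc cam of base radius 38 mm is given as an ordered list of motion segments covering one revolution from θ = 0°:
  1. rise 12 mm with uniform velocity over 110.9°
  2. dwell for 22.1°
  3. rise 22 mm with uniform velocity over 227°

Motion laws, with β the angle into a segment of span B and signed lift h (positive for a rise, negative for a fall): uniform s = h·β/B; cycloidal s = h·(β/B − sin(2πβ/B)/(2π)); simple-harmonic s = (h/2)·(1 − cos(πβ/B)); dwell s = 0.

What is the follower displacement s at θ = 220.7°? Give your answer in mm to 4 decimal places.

seg 1 [0°–110.9°] uniform, h=12: full span → s += 12 → s = 12.0000
seg 2 [110.9°–133°] dwell: s stays 12.0000
seg 3 [133°–360°] uniform, h=22: θ=220.7° here. β=87.7, B=227. 22·87.7/227 = 8.4996 → s = 20.4996

20.4996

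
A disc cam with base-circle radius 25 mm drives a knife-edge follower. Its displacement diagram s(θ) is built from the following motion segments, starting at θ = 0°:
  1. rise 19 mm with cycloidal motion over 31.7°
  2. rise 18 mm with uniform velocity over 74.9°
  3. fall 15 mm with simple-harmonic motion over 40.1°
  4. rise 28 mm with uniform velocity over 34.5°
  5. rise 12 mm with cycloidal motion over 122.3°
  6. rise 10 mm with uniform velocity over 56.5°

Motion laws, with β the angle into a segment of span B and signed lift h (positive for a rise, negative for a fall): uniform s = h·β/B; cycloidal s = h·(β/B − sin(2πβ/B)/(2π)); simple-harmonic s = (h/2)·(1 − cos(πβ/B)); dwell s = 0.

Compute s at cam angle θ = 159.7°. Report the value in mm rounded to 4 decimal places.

seg 1 [0°–31.7°] cycloidal, h=19: full span → s += 19 → s = 19.0000
seg 2 [31.7°–106.6°] uniform, h=18: full span → s += 18 → s = 37.0000
seg 3 [106.6°–146.7°] simple-harmonic, h=-15: full span → s += -15 → s = 22.0000
seg 4 [146.7°–181.2°] uniform, h=28: θ=159.7° here. β=13, B=34.5. 28·13/34.5 = 10.5507 → s = 32.5507

32.5507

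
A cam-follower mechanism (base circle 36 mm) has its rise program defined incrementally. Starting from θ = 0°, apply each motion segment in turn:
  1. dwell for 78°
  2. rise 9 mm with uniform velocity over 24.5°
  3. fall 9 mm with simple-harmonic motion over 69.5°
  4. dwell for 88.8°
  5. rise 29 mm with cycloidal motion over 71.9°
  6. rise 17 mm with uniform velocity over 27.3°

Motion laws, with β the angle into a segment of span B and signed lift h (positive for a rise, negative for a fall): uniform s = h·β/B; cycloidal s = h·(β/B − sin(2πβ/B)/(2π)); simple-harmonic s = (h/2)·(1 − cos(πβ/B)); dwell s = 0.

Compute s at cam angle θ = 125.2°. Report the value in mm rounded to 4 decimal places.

seg 1 [0°–78°] dwell: s stays 0.0000
seg 2 [78°–102.5°] uniform, h=9: full span → s += 9 → s = 9.0000
seg 3 [102.5°–172°] simple-harmonic, h=-9: θ=125.2° here. β=22.7, B=69.5. -9/2·(1 − cos(π·0.3266)) = -2.1683 → s = 6.8317

6.8317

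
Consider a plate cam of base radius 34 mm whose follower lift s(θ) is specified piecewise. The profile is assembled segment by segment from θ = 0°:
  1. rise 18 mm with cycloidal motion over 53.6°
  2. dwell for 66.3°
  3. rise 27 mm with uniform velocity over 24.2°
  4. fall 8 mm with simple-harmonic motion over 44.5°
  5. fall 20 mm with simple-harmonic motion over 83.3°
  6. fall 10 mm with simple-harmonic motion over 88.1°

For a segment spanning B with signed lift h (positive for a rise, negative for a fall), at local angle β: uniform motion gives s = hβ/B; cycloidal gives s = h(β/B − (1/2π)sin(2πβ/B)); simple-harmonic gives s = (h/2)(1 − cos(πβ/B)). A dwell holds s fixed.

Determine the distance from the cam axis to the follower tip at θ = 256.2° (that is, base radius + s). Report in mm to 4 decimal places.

seg 1 [0°–53.6°] cycloidal, h=18: full span → s += 18 → s = 18.0000
seg 2 [53.6°–119.9°] dwell: s stays 18.0000
seg 3 [119.9°–144.1°] uniform, h=27: full span → s += 27 → s = 45.0000
seg 4 [144.1°–188.6°] simple-harmonic, h=-8: full span → s += -8 → s = 37.0000
seg 5 [188.6°–271.9°] simple-harmonic, h=-20: θ=256.2° here. β=67.6, B=83.3. -20/2·(1 − cos(π·0.8115)) = -18.2976 → s = 18.7024
radial distance = base radius + s = 34 + 18.7024 = 52.7024

52.7024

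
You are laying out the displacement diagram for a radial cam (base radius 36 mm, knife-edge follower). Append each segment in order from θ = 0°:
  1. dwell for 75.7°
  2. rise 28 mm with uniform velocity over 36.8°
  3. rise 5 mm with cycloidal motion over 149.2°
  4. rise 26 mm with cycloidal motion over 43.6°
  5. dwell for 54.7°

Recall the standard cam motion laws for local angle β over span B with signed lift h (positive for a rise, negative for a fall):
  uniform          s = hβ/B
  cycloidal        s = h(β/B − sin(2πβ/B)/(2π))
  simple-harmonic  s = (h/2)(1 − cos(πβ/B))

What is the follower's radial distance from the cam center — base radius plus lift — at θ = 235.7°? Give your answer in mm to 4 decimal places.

seg 1 [0°–75.7°] dwell: s stays 0.0000
seg 2 [75.7°–112.5°] uniform, h=28: full span → s += 28 → s = 28.0000
seg 3 [112.5°–261.7°] cycloidal, h=5: θ=235.7° here. β=123.2, B=149.2. 5·(0.8257 − sin(2π·0.8257)/(2π)) = 4.8360 → s = 32.8360
radial distance = base radius + s = 36 + 32.8360 = 68.8360

68.8360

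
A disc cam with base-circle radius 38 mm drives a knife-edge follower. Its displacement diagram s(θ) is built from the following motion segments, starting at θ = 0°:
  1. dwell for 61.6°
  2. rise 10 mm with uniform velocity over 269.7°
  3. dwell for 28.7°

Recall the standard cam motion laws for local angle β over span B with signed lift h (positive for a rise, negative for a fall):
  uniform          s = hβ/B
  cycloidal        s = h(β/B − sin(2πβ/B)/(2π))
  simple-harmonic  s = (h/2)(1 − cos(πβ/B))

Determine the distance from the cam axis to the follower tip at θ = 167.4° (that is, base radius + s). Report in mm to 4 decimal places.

seg 1 [0°–61.6°] dwell: s stays 0.0000
seg 2 [61.6°–331.3°] uniform, h=10: θ=167.4° here. β=105.8, B=269.7. 10·105.8/269.7 = 3.9229 → s = 3.9229
radial distance = base radius + s = 38 + 3.9229 = 41.9229

41.9229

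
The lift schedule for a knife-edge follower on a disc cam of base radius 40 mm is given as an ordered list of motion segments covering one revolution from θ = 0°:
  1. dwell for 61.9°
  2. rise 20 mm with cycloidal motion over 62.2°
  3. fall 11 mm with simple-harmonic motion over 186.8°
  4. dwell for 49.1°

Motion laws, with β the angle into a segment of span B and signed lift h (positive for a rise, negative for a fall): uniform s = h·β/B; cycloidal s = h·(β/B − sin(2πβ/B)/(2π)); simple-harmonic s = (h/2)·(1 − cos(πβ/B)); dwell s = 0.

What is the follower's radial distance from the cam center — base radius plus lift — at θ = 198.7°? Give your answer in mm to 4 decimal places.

seg 1 [0°–61.9°] dwell: s stays 0.0000
seg 2 [61.9°–124.1°] cycloidal, h=20: full span → s += 20 → s = 20.0000
seg 3 [124.1°–310.9°] simple-harmonic, h=-11: θ=198.7° here. β=74.6, B=186.8. -11/2·(1 − cos(π·0.3994)) = -3.7899 → s = 16.2101
radial distance = base radius + s = 40 + 16.2101 = 56.2101

56.2101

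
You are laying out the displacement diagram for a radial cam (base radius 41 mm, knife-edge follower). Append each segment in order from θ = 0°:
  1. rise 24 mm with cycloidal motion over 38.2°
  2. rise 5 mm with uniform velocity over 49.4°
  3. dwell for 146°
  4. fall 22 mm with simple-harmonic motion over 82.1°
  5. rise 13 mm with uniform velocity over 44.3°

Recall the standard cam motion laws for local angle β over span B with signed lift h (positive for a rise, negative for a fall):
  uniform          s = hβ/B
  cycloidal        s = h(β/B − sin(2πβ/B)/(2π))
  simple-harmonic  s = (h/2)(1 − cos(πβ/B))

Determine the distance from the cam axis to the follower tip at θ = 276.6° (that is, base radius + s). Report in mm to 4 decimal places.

seg 1 [0°–38.2°] cycloidal, h=24: full span → s += 24 → s = 24.0000
seg 2 [38.2°–87.6°] uniform, h=5: full span → s += 5 → s = 29.0000
seg 3 [87.6°–233.6°] dwell: s stays 29.0000
seg 4 [233.6°–315.7°] simple-harmonic, h=-22: θ=276.6° here. β=43, B=82.1. -22/2·(1 − cos(π·0.5238)) = -11.8200 → s = 17.1800
radial distance = base radius + s = 41 + 17.1800 = 58.1800

58.1800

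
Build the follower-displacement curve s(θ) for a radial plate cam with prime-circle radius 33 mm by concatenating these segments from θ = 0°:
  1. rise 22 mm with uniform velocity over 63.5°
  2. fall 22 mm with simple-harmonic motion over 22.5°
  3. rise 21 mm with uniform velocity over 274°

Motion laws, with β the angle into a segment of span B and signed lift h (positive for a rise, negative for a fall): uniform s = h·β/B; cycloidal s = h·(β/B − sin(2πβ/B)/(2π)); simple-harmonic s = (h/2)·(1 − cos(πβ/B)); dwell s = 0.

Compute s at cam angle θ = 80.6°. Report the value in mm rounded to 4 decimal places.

seg 1 [0°–63.5°] uniform, h=22: full span → s += 22 → s = 22.0000
seg 2 [63.5°–86°] simple-harmonic, h=-22: θ=80.6° here. β=17.1, B=22.5. -22/2·(1 − cos(π·0.7600)) = -19.0187 → s = 2.9813

2.9813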